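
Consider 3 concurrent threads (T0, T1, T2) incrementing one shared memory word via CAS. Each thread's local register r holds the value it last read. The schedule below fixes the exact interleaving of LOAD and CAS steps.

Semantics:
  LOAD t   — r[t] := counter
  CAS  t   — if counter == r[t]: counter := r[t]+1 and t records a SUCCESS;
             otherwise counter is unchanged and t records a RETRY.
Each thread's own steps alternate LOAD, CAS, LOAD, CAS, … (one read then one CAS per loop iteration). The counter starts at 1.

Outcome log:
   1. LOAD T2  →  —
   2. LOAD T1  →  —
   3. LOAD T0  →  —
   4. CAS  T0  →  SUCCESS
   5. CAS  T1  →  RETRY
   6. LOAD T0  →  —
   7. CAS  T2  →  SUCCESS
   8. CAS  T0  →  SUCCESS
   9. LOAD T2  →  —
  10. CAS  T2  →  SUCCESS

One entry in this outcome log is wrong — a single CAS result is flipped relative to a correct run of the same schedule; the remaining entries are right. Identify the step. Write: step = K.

Re-executing:
#1 T2 reads 1
#2 T1 reads 1
#3 T0 reads 1
#4 T0 CAS(1→2) writes; counter now 2
#5 T1 CAS(1→2) fails; counter now 2
#6 T0 reads 2
#7 T2 CAS(1→2) fails; counter now 2
#8 T0 CAS(2→3) writes; counter now 3
#9 T2 reads 3
#10 T2 CAS(3→4) writes; counter now 4
Log disagrees first at step 7.

step = 7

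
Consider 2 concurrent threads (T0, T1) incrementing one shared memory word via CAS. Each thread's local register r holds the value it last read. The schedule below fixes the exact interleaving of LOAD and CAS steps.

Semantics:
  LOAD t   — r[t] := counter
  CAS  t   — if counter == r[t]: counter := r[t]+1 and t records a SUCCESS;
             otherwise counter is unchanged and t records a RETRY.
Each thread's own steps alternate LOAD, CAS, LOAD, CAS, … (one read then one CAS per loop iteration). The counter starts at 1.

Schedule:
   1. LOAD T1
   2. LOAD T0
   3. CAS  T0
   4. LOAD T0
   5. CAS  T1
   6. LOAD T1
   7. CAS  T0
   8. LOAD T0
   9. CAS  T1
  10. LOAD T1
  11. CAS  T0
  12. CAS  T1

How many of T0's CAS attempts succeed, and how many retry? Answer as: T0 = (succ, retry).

T0 = (3, 0)

T1 LOAD — after: cnt=1, r=1 — load
T0 LOAD — after: cnt=1, r=1 — load
T0 CAS — after: cnt=2, r=1 — ok
T0 LOAD — after: cnt=2, r=2 — load
T1 CAS — after: cnt=2, r=1 — retry
T1 LOAD — after: cnt=2, r=2 — load
T0 CAS — after: cnt=3, r=2 — ok
T0 LOAD — after: cnt=3, r=3 — load
T1 CAS — after: cnt=3, r=2 — retry
T1 LOAD — after: cnt=3, r=3 — load
T0 CAS — after: cnt=4, r=3 — ok
T1 CAS — after: cnt=4, r=3 — retry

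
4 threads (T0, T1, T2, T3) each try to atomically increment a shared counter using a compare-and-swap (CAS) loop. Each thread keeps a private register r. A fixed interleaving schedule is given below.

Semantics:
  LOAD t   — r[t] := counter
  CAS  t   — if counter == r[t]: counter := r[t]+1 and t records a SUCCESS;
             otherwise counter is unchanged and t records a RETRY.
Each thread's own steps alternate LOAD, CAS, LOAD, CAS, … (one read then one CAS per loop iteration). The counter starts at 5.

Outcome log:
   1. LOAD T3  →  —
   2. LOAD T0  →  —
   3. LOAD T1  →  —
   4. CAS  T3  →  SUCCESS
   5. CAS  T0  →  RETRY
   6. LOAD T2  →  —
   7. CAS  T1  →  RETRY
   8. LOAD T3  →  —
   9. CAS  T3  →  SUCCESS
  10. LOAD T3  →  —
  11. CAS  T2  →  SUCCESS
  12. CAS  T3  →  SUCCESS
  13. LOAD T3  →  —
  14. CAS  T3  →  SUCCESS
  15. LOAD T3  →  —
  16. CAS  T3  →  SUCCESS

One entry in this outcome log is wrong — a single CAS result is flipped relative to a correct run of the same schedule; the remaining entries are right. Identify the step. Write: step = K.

Reference trace:
[1] T3.load  rd  (counter 5, T3.r 5)
[2] T0.load  rd  (counter 5, T0.r 5)
[3] T1.load  rd  (counter 5, T1.r 5)
[4] T3.cas  hit  (counter 6, T3.r 5)
[5] T0.cas  miss  (counter 6, T0.r 5)
[6] T2.load  rd  (counter 6, T2.r 6)
[7] T1.cas  miss  (counter 6, T1.r 5)
[8] T3.load  rd  (counter 6, T3.r 6)
[9] T3.cas  hit  (counter 7, T3.r 6)
[10] T3.load  rd  (counter 7, T3.r 7)
[11] T2.cas  miss  (counter 7, T2.r 6)
[12] T3.cas  hit  (counter 8, T3.r 7)
[13] T3.load  rd  (counter 8, T3.r 8)
[14] T3.cas  hit  (counter 9, T3.r 8)
[15] T3.load  rd  (counter 9, T3.r 9)
[16] T3.cas  hit  (counter 10, T3.r 9)
Mismatch at 11.

step = 11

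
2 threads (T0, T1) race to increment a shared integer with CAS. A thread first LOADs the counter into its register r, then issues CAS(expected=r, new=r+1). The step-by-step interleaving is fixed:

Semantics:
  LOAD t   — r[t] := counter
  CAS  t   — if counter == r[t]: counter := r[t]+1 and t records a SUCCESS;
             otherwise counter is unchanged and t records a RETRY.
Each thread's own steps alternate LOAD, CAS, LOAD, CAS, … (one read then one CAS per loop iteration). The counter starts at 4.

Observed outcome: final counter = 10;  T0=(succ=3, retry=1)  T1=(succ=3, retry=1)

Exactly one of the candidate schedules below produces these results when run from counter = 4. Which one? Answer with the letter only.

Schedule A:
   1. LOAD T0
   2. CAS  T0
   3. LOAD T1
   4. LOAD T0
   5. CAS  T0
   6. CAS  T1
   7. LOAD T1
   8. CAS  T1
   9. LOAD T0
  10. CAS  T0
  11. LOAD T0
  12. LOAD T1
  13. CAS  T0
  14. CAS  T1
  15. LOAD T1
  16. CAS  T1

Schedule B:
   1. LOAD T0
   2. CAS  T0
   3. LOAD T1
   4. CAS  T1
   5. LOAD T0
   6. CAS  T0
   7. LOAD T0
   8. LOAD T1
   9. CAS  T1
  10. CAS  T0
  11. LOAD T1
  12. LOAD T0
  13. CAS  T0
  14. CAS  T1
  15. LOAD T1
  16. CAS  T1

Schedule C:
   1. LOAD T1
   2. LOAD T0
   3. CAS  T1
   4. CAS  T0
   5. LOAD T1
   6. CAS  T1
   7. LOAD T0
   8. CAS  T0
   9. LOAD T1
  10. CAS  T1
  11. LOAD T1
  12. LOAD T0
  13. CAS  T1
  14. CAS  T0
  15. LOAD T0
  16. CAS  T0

B

Simulating candidate B:
T0 LOAD — after: cnt=4, r=4 — load
T0 CAS — after: cnt=5, r=4 — ok
T1 LOAD — after: cnt=5, r=5 — load
T1 CAS — after: cnt=6, r=5 — ok
T0 LOAD — after: cnt=6, r=6 — load
T0 CAS — after: cnt=7, r=6 — ok
T0 LOAD — after: cnt=7, r=7 — load
T1 LOAD — after: cnt=7, r=7 — load
T1 CAS — after: cnt=8, r=7 — ok
T0 CAS — after: cnt=8, r=7 — retry
T1 LOAD — after: cnt=8, r=8 — load
T0 LOAD — after: cnt=8, r=8 — load
T0 CAS — after: cnt=9, r=8 — ok
T1 CAS — after: cnt=9, r=8 — retry
T1 LOAD — after: cnt=9, r=9 — load
T1 CAS — after: cnt=10, r=9 — ok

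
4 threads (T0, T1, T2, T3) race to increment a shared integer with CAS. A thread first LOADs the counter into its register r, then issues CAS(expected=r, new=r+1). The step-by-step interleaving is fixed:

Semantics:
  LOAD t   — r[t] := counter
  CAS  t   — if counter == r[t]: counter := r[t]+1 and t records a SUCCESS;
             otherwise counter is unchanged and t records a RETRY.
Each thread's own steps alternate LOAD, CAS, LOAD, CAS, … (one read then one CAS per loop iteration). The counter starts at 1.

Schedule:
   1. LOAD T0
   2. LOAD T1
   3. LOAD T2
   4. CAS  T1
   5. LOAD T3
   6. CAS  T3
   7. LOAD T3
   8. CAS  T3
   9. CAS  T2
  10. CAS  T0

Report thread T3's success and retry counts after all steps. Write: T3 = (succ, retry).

1. LOAD T0 → mem=1 r[T0]=1 [LOAD]
2. LOAD T1 → mem=1 r[T1]=1 [LOAD]
3. LOAD T2 → mem=1 r[T2]=1 [LOAD]
4. CAS T1 → mem=2 r[T1]=1 [OK]
5. LOAD T3 → mem=2 r[T3]=2 [LOAD]
6. CAS T3 → mem=3 r[T3]=2 [OK]
7. LOAD T3 → mem=3 r[T3]=3 [LOAD]
8. CAS T3 → mem=4 r[T3]=3 [OK]
9. CAS T2 → mem=4 r[T2]=1 [RETRY]
10. CAS T0 → mem=4 r[T0]=1 [RETRY]

T3 = (2, 0)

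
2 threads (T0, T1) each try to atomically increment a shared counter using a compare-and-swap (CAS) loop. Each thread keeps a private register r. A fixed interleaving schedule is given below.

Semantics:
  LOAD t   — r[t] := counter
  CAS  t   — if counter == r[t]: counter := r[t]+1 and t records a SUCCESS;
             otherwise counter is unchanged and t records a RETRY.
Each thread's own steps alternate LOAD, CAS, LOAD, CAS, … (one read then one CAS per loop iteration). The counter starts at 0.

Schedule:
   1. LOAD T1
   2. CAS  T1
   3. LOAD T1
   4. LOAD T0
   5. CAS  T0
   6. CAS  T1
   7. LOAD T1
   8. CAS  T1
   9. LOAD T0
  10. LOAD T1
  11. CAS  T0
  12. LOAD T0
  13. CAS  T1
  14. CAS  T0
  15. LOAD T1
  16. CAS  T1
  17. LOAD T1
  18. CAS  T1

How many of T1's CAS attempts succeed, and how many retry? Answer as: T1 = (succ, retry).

T1 = (4, 2)

1. LOAD T1 → mem=0 r[T1]=0 [LOAD]
2. CAS T1 → mem=1 r[T1]=0 [OK]
3. LOAD T1 → mem=1 r[T1]=1 [LOAD]
4. LOAD T0 → mem=1 r[T0]=1 [LOAD]
5. CAS T0 → mem=2 r[T0]=1 [OK]
6. CAS T1 → mem=2 r[T1]=1 [RETRY]
7. LOAD T1 → mem=2 r[T1]=2 [LOAD]
8. CAS T1 → mem=3 r[T1]=2 [OK]
9. LOAD T0 → mem=3 r[T0]=3 [LOAD]
10. LOAD T1 → mem=3 r[T1]=3 [LOAD]
11. CAS T0 → mem=4 r[T0]=3 [OK]
12. LOAD T0 → mem=4 r[T0]=4 [LOAD]
13. CAS T1 → mem=4 r[T1]=3 [RETRY]
14. CAS T0 → mem=5 r[T0]=4 [OK]
15. LOAD T1 → mem=5 r[T1]=5 [LOAD]
16. CAS T1 → mem=6 r[T1]=5 [OK]
17. LOAD T1 → mem=6 r[T1]=6 [LOAD]
18. CAS T1 → mem=7 r[T1]=6 [OK]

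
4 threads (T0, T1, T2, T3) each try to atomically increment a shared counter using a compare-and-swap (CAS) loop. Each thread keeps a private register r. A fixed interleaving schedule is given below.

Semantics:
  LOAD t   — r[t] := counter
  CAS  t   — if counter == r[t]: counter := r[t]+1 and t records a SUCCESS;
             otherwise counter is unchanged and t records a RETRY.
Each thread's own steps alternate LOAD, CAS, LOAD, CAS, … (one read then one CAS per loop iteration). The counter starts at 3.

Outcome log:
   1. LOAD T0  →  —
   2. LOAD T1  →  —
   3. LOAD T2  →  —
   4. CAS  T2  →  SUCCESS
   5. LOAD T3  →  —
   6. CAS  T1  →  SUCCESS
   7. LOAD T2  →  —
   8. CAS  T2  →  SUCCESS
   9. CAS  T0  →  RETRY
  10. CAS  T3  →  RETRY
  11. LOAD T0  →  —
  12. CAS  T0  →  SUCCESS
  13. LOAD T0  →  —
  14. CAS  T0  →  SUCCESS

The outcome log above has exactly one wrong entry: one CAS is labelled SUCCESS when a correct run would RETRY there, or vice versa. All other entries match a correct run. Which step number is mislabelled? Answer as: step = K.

step = 6

Re-executing:
T0 LOAD — after: cnt=3, r=3 — load
T1 LOAD — after: cnt=3, r=3 — load
T2 LOAD — after: cnt=3, r=3 — load
T2 CAS — after: cnt=4, r=3 — ok
T3 LOAD — after: cnt=4, r=4 — load
T1 CAS — after: cnt=4, r=3 — retry
T2 LOAD — after: cnt=4, r=4 — load
T2 CAS — after: cnt=5, r=4 — ok
T0 CAS — after: cnt=5, r=3 — retry
T3 CAS — after: cnt=5, r=4 — retry
T0 LOAD — after: cnt=5, r=5 — load
T0 CAS — after: cnt=6, r=5 — ok
T0 LOAD — after: cnt=6, r=6 — load
T0 CAS — after: cnt=7, r=6 — ok
Log disagrees first at step 6.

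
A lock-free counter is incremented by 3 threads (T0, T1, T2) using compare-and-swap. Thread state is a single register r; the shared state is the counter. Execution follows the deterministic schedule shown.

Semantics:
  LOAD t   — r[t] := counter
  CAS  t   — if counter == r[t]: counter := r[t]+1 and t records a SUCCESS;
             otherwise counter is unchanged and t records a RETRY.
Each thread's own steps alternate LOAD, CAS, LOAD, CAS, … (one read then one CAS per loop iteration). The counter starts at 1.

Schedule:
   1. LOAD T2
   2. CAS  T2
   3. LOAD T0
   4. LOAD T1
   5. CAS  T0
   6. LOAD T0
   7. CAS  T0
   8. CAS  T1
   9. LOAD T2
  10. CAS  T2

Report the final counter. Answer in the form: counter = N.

[1] T2.load  rd  (counter 1, T2.r 1)
[2] T2.cas  hit  (counter 2, T2.r 1)
[3] T0.load  rd  (counter 2, T0.r 2)
[4] T1.load  rd  (counter 2, T1.r 2)
[5] T0.cas  hit  (counter 3, T0.r 2)
[6] T0.load  rd  (counter 3, T0.r 3)
[7] T0.cas  hit  (counter 4, T0.r 3)
[8] T1.cas  miss  (counter 4, T1.r 2)
[9] T2.load  rd  (counter 4, T2.r 4)
[10] T2.cas  hit  (counter 5, T2.r 4)

counter = 5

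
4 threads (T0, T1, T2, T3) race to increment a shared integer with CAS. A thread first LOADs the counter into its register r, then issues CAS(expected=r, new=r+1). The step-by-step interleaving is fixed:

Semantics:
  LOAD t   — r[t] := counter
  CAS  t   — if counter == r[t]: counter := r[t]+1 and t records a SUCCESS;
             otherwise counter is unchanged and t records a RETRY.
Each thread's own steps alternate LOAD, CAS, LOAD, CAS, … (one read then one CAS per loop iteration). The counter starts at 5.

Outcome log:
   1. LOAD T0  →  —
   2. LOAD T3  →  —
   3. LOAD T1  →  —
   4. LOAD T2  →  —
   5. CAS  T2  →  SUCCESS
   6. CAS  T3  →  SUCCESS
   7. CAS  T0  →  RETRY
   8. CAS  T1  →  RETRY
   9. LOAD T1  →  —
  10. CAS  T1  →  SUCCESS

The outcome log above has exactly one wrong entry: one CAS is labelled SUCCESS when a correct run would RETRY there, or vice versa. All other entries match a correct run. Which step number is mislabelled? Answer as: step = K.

step = 6

Correct run:
[1] T0.load  rd  (counter 5, T0.r 5)
[2] T3.load  rd  (counter 5, T3.r 5)
[3] T1.load  rd  (counter 5, T1.r 5)
[4] T2.load  rd  (counter 5, T2.r 5)
[5] T2.cas  hit  (counter 6, T2.r 5)
[6] T3.cas  miss  (counter 6, T3.r 5)
[7] T0.cas  miss  (counter 6, T0.r 5)
[8] T1.cas  miss  (counter 6, T1.r 5)
[9] T1.load  rd  (counter 6, T1.r 6)
[10] T1.cas  hit  (counter 7, T1.r 6)
Log disagrees first at step 6.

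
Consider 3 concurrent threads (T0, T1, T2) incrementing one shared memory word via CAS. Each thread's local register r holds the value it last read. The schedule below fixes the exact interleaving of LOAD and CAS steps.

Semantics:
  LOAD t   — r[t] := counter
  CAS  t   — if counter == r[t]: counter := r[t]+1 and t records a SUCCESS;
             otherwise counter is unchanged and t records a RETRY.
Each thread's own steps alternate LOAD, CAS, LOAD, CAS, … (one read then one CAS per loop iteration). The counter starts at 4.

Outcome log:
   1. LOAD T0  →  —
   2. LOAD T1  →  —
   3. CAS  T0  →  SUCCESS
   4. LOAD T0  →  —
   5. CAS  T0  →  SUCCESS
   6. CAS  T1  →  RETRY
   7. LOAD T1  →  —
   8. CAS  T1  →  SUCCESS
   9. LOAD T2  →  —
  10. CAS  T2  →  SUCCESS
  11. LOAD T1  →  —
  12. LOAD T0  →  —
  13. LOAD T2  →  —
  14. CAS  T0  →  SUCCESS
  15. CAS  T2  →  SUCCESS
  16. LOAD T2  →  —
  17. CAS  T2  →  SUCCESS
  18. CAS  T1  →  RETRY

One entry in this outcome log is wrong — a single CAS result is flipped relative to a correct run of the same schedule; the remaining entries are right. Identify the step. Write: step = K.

step = 15

Reference trace:
T0 LOAD — after: cnt=4, r=4 — load
T1 LOAD — after: cnt=4, r=4 — load
T0 CAS — after: cnt=5, r=4 — ok
T0 LOAD — after: cnt=5, r=5 — load
T0 CAS — after: cnt=6, r=5 — ok
T1 CAS — after: cnt=6, r=4 — retry
T1 LOAD — after: cnt=6, r=6 — load
T1 CAS — after: cnt=7, r=6 — ok
T2 LOAD — after: cnt=7, r=7 — load
T2 CAS — after: cnt=8, r=7 — ok
T1 LOAD — after: cnt=8, r=8 — load
T0 LOAD — after: cnt=8, r=8 — load
T2 LOAD — after: cnt=8, r=8 — load
T0 CAS — after: cnt=9, r=8 — ok
T2 CAS — after: cnt=9, r=8 — retry
T2 LOAD — after: cnt=9, r=9 — load
T2 CAS — after: cnt=10, r=9 — ok
T1 CAS — after: cnt=10, r=8 — retry
Flip is step 15.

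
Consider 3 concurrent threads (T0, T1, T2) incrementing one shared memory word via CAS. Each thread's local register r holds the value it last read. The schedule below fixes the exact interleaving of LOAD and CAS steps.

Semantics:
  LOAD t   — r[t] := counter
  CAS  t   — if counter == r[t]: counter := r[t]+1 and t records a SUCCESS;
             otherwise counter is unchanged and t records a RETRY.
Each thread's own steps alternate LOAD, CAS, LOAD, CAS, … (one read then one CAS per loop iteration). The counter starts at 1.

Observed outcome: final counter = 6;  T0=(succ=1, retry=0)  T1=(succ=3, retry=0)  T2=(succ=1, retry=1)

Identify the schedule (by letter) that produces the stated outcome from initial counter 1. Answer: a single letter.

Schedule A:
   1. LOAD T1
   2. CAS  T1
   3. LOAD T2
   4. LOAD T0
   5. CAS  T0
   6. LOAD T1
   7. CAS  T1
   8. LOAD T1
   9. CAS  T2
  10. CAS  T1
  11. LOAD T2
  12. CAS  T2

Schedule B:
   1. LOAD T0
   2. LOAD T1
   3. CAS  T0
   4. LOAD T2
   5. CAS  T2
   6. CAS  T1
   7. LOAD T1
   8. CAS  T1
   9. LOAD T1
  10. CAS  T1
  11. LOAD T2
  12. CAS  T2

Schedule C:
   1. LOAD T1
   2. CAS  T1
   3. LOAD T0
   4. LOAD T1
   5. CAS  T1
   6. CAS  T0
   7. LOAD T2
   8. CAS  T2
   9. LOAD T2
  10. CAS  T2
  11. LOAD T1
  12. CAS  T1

Run A:
#1 T1 reads 1
#2 T1 CAS(1→2) writes; counter now 2
#3 T2 reads 2
#4 T0 reads 2
#5 T0 CAS(2→3) writes; counter now 3
#6 T1 reads 3
#7 T1 CAS(3→4) writes; counter now 4
#8 T1 reads 4
#9 T2 CAS(2→3) fails; counter now 4
#10 T1 CAS(4→5) writes; counter now 5
#11 T2 reads 5
#12 T2 CAS(5→6) writes; counter now 6

A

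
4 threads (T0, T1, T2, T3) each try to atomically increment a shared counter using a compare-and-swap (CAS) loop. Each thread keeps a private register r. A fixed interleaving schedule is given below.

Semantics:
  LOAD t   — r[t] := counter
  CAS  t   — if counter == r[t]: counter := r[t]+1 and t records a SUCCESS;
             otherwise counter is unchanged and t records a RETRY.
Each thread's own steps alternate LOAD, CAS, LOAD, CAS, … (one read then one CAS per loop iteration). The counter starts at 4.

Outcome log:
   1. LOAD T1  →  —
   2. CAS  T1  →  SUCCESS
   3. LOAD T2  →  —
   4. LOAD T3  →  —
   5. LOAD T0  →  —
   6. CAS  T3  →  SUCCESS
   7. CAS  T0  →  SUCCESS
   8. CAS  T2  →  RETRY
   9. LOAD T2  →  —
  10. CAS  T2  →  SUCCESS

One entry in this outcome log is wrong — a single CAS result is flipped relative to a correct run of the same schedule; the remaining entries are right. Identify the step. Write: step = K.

Re-executing:
step 1: T1 LOAD ⇒ load; ctr=4 reg=4
step 2: T1 CAS ⇒ ok; ctr=5 reg=4
step 3: T2 LOAD ⇒ load; ctr=5 reg=5
step 4: T3 LOAD ⇒ load; ctr=5 reg=5
step 5: T0 LOAD ⇒ load; ctr=5 reg=5
step 6: T3 CAS ⇒ ok; ctr=6 reg=5
step 7: T0 CAS ⇒ retry; ctr=6 reg=5
step 8: T2 CAS ⇒ retry; ctr=6 reg=5
step 9: T2 LOAD ⇒ load; ctr=6 reg=6
step 10: T2 CAS ⇒ ok; ctr=7 reg=6
Flip is step 7.

step = 7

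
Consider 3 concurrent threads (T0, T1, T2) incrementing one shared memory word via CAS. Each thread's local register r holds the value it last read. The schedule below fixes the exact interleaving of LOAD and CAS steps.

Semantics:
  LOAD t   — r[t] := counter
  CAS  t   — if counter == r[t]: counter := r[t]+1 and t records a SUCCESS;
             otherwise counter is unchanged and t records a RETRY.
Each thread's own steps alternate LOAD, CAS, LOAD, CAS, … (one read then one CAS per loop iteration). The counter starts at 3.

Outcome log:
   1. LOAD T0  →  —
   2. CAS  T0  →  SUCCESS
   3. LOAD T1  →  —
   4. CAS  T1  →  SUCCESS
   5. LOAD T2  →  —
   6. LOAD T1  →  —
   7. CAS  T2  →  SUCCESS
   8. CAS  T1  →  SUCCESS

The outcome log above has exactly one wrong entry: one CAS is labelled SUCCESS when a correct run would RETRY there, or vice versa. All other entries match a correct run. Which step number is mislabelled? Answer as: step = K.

Re-executing:
#1 T0 reads 3
#2 T0 CAS(3→4) writes; counter now 4
#3 T1 reads 4
#4 T1 CAS(4→5) writes; counter now 5
#5 T2 reads 5
#6 T1 reads 5
#7 T2 CAS(5→6) writes; counter now 6
#8 T1 CAS(5→6) fails; counter now 6
Log disagrees first at step 8.

step = 8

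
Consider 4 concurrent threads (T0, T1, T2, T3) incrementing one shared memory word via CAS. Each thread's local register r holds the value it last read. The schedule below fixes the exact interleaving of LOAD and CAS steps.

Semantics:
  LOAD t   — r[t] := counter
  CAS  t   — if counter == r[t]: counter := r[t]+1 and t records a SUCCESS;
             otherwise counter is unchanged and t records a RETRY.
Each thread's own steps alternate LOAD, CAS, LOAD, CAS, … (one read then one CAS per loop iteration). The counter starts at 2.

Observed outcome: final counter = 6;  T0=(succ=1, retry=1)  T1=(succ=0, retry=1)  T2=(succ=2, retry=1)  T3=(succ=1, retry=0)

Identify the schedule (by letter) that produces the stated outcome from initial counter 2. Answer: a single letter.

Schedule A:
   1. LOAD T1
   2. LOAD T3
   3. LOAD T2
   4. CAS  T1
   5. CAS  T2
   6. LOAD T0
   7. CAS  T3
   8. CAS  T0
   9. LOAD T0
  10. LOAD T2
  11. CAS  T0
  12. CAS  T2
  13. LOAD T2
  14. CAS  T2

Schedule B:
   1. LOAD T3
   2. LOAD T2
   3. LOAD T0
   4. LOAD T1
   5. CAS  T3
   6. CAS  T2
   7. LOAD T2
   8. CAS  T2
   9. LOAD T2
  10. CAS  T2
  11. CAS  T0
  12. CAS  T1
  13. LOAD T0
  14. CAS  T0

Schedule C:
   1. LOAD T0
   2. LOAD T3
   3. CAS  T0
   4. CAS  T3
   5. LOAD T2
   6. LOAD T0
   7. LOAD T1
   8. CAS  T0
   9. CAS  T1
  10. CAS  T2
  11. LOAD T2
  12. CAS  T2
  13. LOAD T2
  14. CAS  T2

B

Simulating candidate B:
#1 T3 reads 2
#2 T2 reads 2
#3 T0 reads 2
#4 T1 reads 2
#5 T3 CAS(2→3) writes; counter now 3
#6 T2 CAS(2→3) fails; counter now 3
#7 T2 reads 3
#8 T2 CAS(3→4) writes; counter now 4
#9 T2 reads 4
#10 T2 CAS(4→5) writes; counter now 5
#11 T0 CAS(2→3) fails; counter now 5
#12 T1 CAS(2→3) fails; counter now 5
#13 T0 reads 5
#14 T0 CAS(5→6) writes; counter now 6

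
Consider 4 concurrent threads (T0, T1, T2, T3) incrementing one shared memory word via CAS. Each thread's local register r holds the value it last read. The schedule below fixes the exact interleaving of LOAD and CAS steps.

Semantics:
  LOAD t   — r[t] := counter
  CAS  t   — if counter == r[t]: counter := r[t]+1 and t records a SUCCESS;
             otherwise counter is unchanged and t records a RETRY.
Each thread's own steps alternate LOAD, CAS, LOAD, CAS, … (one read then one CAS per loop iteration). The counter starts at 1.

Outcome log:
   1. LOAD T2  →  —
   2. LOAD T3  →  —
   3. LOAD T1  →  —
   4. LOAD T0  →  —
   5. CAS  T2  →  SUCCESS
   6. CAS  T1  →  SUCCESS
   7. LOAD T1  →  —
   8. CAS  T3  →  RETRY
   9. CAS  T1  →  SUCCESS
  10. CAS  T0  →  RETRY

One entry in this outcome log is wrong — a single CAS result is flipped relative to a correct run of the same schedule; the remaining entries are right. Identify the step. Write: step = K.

Re-executing:
   1) LOAD T2:  M=1  r_T2=1
   2) LOAD T3:  M=1  r_T3=1
   3) LOAD T1:  M=1  r_T1=1
   4) LOAD T0:  M=1  r_T0=1
   5) CAS  T2:  M=2  r_T2=1 ✓
   6) CAS  T1:  M=2  r_T1=1 ✗
   7) LOAD T1:  M=2  r_T1=2
   8) CAS  T3:  M=2  r_T3=1 ✗
   9) CAS  T1:  M=3  r_T1=2 ✓
  10) CAS  T0:  M=3  r_T0=1 ✗
Mismatch at 6.

step = 6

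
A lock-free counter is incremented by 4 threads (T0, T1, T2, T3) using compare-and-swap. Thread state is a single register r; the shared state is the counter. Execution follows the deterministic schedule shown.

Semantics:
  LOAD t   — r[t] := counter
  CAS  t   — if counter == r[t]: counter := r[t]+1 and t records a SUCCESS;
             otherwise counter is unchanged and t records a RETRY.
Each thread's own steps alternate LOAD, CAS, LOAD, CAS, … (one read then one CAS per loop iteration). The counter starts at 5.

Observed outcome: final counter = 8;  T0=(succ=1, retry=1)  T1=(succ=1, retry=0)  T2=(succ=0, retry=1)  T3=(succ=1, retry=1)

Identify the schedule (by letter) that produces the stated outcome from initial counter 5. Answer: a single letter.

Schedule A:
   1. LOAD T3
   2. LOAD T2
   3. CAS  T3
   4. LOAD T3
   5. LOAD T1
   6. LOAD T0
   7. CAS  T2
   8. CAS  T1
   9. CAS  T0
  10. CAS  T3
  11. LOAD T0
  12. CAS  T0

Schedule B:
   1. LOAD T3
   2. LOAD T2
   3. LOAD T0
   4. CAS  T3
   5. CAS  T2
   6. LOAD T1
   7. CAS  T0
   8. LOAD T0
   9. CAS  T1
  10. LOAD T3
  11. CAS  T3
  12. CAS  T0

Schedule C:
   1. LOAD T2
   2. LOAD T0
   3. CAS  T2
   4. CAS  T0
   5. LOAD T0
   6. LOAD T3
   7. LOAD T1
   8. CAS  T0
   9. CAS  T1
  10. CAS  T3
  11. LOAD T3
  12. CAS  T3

A

Simulating candidate A:
1. LOAD T3 → mem=5 r[T3]=5 [LOAD]
2. LOAD T2 → mem=5 r[T2]=5 [LOAD]
3. CAS T3 → mem=6 r[T3]=5 [OK]
4. LOAD T3 → mem=6 r[T3]=6 [LOAD]
5. LOAD T1 → mem=6 r[T1]=6 [LOAD]
6. LOAD T0 → mem=6 r[T0]=6 [LOAD]
7. CAS T2 → mem=6 r[T2]=5 [RETRY]
8. CAS T1 → mem=7 r[T1]=6 [OK]
9. CAS T0 → mem=7 r[T0]=6 [RETRY]
10. CAS T3 → mem=7 r[T3]=6 [RETRY]
11. LOAD T0 → mem=7 r[T0]=7 [LOAD]
12. CAS T0 → mem=8 r[T0]=7 [OK]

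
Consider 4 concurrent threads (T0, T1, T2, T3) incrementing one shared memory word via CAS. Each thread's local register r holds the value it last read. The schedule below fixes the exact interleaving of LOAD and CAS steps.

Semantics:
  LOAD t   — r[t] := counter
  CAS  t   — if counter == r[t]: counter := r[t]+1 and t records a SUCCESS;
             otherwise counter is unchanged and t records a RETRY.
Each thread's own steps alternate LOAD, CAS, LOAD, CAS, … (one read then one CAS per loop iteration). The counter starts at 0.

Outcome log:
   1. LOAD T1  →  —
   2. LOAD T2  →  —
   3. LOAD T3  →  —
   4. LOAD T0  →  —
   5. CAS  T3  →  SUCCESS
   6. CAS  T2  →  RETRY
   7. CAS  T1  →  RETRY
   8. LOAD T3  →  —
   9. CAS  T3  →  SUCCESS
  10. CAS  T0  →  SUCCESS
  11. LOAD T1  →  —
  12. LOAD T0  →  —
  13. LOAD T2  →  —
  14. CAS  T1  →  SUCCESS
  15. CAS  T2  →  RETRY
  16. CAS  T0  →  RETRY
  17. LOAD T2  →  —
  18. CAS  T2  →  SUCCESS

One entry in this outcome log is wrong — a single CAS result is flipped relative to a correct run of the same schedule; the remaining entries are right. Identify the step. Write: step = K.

Reference trace:
T1 LOAD — after: cnt=0, r=0 — load
T2 LOAD — after: cnt=0, r=0 — load
T3 LOAD — after: cnt=0, r=0 — load
T0 LOAD — after: cnt=0, r=0 — load
T3 CAS — after: cnt=1, r=0 — ok
T2 CAS — after: cnt=1, r=0 — retry
T1 CAS — after: cnt=1, r=0 — retry
T3 LOAD — after: cnt=1, r=1 — load
T3 CAS — after: cnt=2, r=1 — ok
T0 CAS — after: cnt=2, r=0 — retry
T1 LOAD — after: cnt=2, r=2 — load
T0 LOAD — after: cnt=2, r=2 — load
T2 LOAD — after: cnt=2, r=2 — load
T1 CAS — after: cnt=3, r=2 — ok
T2 CAS — after: cnt=3, r=2 — retry
T0 CAS — after: cnt=3, r=2 — retry
T2 LOAD — after: cnt=3, r=3 — load
T2 CAS — after: cnt=4, r=3 — ok
Flip is step 10.

step = 10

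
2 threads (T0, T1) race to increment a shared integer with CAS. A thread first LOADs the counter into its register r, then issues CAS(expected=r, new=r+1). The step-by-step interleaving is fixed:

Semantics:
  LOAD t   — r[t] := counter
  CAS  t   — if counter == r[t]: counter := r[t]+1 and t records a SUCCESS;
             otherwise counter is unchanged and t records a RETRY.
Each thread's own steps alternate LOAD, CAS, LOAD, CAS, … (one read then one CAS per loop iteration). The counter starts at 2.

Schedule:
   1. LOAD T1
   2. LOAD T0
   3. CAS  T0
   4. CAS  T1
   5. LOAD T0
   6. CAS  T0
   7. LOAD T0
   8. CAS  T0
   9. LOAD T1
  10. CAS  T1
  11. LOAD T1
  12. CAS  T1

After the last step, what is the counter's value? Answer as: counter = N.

1. LOAD T1 → mem=2 r[T1]=2 [LOAD]
2. LOAD T0 → mem=2 r[T0]=2 [LOAD]
3. CAS T0 → mem=3 r[T0]=2 [OK]
4. CAS T1 → mem=3 r[T1]=2 [RETRY]
5. LOAD T0 → mem=3 r[T0]=3 [LOAD]
6. CAS T0 → mem=4 r[T0]=3 [OK]
7. LOAD T0 → mem=4 r[T0]=4 [LOAD]
8. CAS T0 → mem=5 r[T0]=4 [OK]
9. LOAD T1 → mem=5 r[T1]=5 [LOAD]
10. CAS T1 → mem=6 r[T1]=5 [OK]
11. LOAD T1 → mem=6 r[T1]=6 [LOAD]
12. CAS T1 → mem=7 r[T1]=6 [OK]

counter = 7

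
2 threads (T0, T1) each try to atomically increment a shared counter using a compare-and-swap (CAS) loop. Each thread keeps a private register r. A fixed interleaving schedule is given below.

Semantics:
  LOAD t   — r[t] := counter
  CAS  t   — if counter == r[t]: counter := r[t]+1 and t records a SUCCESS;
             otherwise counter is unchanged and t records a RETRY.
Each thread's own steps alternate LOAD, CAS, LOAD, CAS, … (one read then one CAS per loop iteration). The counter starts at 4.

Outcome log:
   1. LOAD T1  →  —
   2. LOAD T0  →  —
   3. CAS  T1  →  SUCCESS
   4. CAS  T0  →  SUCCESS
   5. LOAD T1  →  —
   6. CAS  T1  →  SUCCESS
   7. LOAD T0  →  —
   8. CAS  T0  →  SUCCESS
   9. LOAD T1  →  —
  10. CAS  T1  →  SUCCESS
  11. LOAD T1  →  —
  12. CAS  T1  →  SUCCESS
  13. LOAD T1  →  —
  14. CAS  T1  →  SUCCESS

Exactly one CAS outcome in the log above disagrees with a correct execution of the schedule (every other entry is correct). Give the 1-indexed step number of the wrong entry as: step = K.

Re-executing:
1. LOAD T1 → mem=4 r[T1]=4 [LOAD]
2. LOAD T0 → mem=4 r[T0]=4 [LOAD]
3. CAS T1 → mem=5 r[T1]=4 [OK]
4. CAS T0 → mem=5 r[T0]=4 [RETRY]
5. LOAD T1 → mem=5 r[T1]=5 [LOAD]
6. CAS T1 → mem=6 r[T1]=5 [OK]
7. LOAD T0 → mem=6 r[T0]=6 [LOAD]
8. CAS T0 → mem=7 r[T0]=6 [OK]
9. LOAD T1 → mem=7 r[T1]=7 [LOAD]
10. CAS T1 → mem=8 r[T1]=7 [OK]
11. LOAD T1 → mem=8 r[T1]=8 [LOAD]
12. CAS T1 → mem=9 r[T1]=8 [OK]
13. LOAD T1 → mem=9 r[T1]=9 [LOAD]
14. CAS T1 → mem=10 r[T1]=9 [OK]
Flip is step 4.

step = 4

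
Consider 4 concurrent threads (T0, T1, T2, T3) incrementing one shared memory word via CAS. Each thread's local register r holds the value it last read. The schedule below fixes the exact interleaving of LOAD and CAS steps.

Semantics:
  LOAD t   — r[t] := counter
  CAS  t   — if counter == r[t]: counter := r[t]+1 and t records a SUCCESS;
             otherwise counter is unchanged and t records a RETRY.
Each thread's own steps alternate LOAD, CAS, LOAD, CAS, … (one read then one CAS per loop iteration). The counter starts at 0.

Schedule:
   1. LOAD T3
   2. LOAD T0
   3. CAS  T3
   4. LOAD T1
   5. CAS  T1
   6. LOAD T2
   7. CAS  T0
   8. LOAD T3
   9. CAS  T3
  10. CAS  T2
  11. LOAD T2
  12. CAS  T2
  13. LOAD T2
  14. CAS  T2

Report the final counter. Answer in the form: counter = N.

   1) LOAD T3:  M=0  r_T3=0
   2) LOAD T0:  M=0  r_T0=0
   3) CAS  T3:  M=1  r_T3=0 ✓
   4) LOAD T1:  M=1  r_T1=1
   5) CAS  T1:  M=2  r_T1=1 ✓
   6) LOAD T2:  M=2  r_T2=2
   7) CAS  T0:  M=2  r_T0=0 ✗
   8) LOAD T3:  M=2  r_T3=2
   9) CAS  T3:  M=3  r_T3=2 ✓
  10) CAS  T2:  M=3  r_T2=2 ✗
  11) LOAD T2:  M=3  r_T2=3
  12) CAS  T2:  M=4  r_T2=3 ✓
  13) LOAD T2:  M=4  r_T2=4
  14) CAS  T2:  M=5  r_T2=4 ✓

counter = 5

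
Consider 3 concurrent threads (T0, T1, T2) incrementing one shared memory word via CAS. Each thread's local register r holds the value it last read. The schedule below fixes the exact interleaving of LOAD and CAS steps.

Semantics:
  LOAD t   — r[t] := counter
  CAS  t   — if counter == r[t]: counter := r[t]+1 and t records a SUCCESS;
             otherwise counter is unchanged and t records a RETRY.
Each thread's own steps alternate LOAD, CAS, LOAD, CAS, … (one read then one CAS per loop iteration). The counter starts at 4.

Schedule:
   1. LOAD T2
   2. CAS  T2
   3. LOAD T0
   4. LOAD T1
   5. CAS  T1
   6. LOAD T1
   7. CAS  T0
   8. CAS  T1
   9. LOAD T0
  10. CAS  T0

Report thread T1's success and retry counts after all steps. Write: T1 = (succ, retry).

[1] T2.load  rd  (counter 4, T2.r 4)
[2] T2.cas  hit  (counter 5, T2.r 4)
[3] T0.load  rd  (counter 5, T0.r 5)
[4] T1.load  rd  (counter 5, T1.r 5)
[5] T1.cas  hit  (counter 6, T1.r 5)
[6] T1.load  rd  (counter 6, T1.r 6)
[7] T0.cas  miss  (counter 6, T0.r 5)
[8] T1.cas  hit  (counter 7, T1.r 6)
[9] T0.load  rd  (counter 7, T0.r 7)
[10] T0.cas  hit  (counter 8, T0.r 7)

T1 = (2, 0)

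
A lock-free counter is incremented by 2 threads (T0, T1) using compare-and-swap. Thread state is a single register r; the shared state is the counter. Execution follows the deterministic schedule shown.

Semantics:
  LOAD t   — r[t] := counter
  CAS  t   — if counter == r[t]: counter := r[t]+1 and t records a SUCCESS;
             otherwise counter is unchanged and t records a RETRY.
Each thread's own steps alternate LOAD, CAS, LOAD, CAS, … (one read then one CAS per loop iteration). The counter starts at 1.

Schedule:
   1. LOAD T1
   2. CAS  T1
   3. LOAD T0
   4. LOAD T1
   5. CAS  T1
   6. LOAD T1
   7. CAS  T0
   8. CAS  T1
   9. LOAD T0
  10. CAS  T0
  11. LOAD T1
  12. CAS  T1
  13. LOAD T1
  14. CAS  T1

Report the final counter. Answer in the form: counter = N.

counter = 7

1. LOAD T1 → mem=1 r[T1]=1 [LOAD]
2. CAS T1 → mem=2 r[T1]=1 [OK]
3. LOAD T0 → mem=2 r[T0]=2 [LOAD]
4. LOAD T1 → mem=2 r[T1]=2 [LOAD]
5. CAS T1 → mem=3 r[T1]=2 [OK]
6. LOAD T1 → mem=3 r[T1]=3 [LOAD]
7. CAS T0 → mem=3 r[T0]=2 [RETRY]
8. CAS T1 → mem=4 r[T1]=3 [OK]
9. LOAD T0 → mem=4 r[T0]=4 [LOAD]
10. CAS T0 → mem=5 r[T0]=4 [OK]
11. LOAD T1 → mem=5 r[T1]=5 [LOAD]
12. CAS T1 → mem=6 r[T1]=5 [OK]
13. LOAD T1 → mem=6 r[T1]=6 [LOAD]
14. CAS T1 → mem=7 r[T1]=6 [OK]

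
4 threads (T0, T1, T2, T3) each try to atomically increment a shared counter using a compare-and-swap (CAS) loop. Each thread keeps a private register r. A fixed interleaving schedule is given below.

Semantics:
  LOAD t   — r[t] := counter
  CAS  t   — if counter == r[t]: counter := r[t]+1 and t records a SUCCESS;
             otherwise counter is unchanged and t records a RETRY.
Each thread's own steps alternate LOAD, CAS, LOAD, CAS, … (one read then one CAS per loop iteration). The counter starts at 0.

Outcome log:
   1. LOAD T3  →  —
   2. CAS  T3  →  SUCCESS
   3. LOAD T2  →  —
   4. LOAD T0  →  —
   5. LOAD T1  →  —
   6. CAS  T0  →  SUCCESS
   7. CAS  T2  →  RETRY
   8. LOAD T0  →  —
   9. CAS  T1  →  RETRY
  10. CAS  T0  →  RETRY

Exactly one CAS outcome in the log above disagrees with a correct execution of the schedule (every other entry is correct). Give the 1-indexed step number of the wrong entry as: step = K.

Correct run:
   1) LOAD T3:  M=0  r_T3=0
   2) CAS  T3:  M=1  r_T3=0 ✓
   3) LOAD T2:  M=1  r_T2=1
   4) LOAD T0:  M=1  r_T0=1
   5) LOAD T1:  M=1  r_T1=1
   6) CAS  T0:  M=2  r_T0=1 ✓
   7) CAS  T2:  M=2  r_T2=1 ✗
   8) LOAD T0:  M=2  r_T0=2
   9) CAS  T1:  M=2  r_T1=1 ✗
  10) CAS  T0:  M=3  r_T0=2 ✓
Mismatch at 10.

step = 10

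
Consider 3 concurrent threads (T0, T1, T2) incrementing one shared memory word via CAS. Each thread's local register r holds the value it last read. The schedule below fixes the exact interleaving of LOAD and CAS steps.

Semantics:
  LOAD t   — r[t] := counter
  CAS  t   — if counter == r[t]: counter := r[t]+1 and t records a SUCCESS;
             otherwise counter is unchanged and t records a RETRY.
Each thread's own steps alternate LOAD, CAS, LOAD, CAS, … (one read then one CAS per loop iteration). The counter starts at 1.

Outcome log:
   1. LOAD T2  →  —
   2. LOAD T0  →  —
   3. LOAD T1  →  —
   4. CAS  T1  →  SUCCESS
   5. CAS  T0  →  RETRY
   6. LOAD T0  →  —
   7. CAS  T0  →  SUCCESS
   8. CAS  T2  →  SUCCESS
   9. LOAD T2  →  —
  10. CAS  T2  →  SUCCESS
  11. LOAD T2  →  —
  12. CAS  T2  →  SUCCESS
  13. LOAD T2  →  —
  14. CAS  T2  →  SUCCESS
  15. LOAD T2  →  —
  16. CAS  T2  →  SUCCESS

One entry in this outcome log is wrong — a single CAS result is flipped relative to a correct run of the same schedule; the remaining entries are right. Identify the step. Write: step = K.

step = 8

Re-executing:
1. LOAD T2 → mem=1 r[T2]=1 [LOAD]
2. LOAD T0 → mem=1 r[T0]=1 [LOAD]
3. LOAD T1 → mem=1 r[T1]=1 [LOAD]
4. CAS T1 → mem=2 r[T1]=1 [OK]
5. CAS T0 → mem=2 r[T0]=1 [RETRY]
6. LOAD T0 → mem=2 r[T0]=2 [LOAD]
7. CAS T0 → mem=3 r[T0]=2 [OK]
8. CAS T2 → mem=3 r[T2]=1 [RETRY]
9. LOAD T2 → mem=3 r[T2]=3 [LOAD]
10. CAS T2 → mem=4 r[T2]=3 [OK]
11. LOAD T2 → mem=4 r[T2]=4 [LOAD]
12. CAS T2 → mem=5 r[T2]=4 [OK]
13. LOAD T2 → mem=5 r[T2]=5 [LOAD]
14. CAS T2 → mem=6 r[T2]=5 [OK]
15. LOAD T2 → mem=6 r[T2]=6 [LOAD]
16. CAS T2 → mem=7 r[T2]=6 [OK]
Log disagrees first at step 8.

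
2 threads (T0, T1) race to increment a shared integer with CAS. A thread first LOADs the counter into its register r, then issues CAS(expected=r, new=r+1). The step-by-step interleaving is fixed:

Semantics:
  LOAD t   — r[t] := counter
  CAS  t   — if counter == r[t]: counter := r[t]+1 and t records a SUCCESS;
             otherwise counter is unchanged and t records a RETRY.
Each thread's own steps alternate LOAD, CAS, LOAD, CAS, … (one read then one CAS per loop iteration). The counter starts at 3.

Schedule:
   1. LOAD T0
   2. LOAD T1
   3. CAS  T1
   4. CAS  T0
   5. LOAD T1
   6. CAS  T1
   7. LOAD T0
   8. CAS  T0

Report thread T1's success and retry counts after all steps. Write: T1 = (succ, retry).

T1 = (2, 0)

1. LOAD T0 → mem=3 r[T0]=3 [LOAD]
2. LOAD T1 → mem=3 r[T1]=3 [LOAD]
3. CAS T1 → mem=4 r[T1]=3 [OK]
4. CAS T0 → mem=4 r[T0]=3 [RETRY]
5. LOAD T1 → mem=4 r[T1]=4 [LOAD]
6. CAS T1 → mem=5 r[T1]=4 [OK]
7. LOAD T0 → mem=5 r[T0]=5 [LOAD]
8. CAS T0 → mem=6 r[T0]=5 [OK]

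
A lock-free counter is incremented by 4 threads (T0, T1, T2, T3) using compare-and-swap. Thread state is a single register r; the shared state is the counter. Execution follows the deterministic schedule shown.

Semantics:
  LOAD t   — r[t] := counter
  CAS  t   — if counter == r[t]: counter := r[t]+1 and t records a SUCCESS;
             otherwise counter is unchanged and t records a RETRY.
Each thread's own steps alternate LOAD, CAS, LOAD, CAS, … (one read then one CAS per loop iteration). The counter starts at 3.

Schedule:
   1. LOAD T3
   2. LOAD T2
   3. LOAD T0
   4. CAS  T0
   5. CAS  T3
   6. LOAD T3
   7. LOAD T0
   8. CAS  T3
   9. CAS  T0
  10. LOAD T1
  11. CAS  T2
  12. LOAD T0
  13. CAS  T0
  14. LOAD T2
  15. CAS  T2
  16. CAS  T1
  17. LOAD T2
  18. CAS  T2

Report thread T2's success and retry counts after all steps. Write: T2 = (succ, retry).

#1 T3 reads 3
#2 T2 reads 3
#3 T0 reads 3
#4 T0 CAS(3→4) writes; counter now 4
#5 T3 CAS(3→4) fails; counter now 4
#6 T3 reads 4
#7 T0 reads 4
#8 T3 CAS(4→5) writes; counter now 5
#9 T0 CAS(4→5) fails; counter now 5
#10 T1 reads 5
#11 T2 CAS(3→4) fails; counter now 5
#12 T0 reads 5
#13 T0 CAS(5→6) writes; counter now 6
#14 T2 reads 6
#15 T2 CAS(6→7) writes; counter now 7
#16 T1 CAS(5→6) fails; counter now 7
#17 T2 reads 7
#18 T2 CAS(7→8) writes; counter now 8

T2 = (2, 1)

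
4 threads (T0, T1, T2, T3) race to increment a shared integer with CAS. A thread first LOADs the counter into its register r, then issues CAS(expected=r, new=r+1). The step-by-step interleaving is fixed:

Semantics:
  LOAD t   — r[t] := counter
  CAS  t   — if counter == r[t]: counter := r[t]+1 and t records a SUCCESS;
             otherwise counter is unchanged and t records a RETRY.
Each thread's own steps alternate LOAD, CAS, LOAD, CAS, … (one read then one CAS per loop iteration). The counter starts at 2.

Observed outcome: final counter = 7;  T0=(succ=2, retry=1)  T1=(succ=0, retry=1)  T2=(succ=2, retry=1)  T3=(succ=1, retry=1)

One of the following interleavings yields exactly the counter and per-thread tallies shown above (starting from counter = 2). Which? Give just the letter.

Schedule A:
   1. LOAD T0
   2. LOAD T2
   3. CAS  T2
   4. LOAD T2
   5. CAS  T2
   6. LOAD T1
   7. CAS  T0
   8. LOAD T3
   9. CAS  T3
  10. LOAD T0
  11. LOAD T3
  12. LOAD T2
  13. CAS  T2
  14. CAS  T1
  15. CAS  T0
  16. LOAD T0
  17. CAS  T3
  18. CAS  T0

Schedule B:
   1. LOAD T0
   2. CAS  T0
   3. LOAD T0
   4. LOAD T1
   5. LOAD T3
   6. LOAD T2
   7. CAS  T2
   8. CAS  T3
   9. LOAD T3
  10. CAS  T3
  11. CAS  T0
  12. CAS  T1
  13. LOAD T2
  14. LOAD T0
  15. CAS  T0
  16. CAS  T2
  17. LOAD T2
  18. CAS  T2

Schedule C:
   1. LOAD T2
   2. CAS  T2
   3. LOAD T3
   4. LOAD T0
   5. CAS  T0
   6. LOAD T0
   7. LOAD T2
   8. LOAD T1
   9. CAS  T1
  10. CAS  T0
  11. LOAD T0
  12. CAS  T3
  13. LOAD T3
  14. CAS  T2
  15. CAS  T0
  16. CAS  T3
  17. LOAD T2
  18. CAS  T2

Run B:
[1] T0.load  rd  (counter 2, T0.r 2)
[2] T0.cas  hit  (counter 3, T0.r 2)
[3] T0.load  rd  (counter 3, T0.r 3)
[4] T1.load  rd  (counter 3, T1.r 3)
[5] T3.load  rd  (counter 3, T3.r 3)
[6] T2.load  rd  (counter 3, T2.r 3)
[7] T2.cas  hit  (counter 4, T2.r 3)
[8] T3.cas  miss  (counter 4, T3.r 3)
[9] T3.load  rd  (counter 4, T3.r 4)
[10] T3.cas  hit  (counter 5, T3.r 4)
[11] T0.cas  miss  (counter 5, T0.r 3)
[12] T1.cas  miss  (counter 5, T1.r 3)
[13] T2.load  rd  (counter 5, T2.r 5)
[14] T0.load  rd  (counter 5, T0.r 5)
[15] T0.cas  hit  (counter 6, T0.r 5)
[16] T2.cas  miss  (counter 6, T2.r 5)
[17] T2.load  rd  (counter 6, T2.r 6)
[18] T2.cas  hit  (counter 7, T2.r 6)

B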